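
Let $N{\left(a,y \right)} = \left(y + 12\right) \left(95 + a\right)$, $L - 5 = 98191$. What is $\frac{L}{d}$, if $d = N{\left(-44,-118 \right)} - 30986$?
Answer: $- \frac{24549}{9098} \approx -2.6983$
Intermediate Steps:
$L = 98196$ ($L = 5 + 98191 = 98196$)
$N{\left(a,y \right)} = \left(12 + y\right) \left(95 + a\right)$
$d = -36392$ ($d = \left(1140 + 12 \left(-44\right) + 95 \left(-118\right) - -5192\right) - 30986 = \left(1140 - 528 - 11210 + 5192\right) - 30986 = -5406 - 30986 = -36392$)
$\frac{L}{d} = \frac{98196}{-36392} = 98196 \left(- \frac{1}{36392}\right) = - \frac{24549}{9098}$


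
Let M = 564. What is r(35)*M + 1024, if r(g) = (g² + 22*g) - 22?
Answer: 1113796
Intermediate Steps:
r(g) = -22 + g² + 22*g
r(35)*M + 1024 = (-22 + 35² + 22*35)*564 + 1024 = (-22 + 1225 + 770)*564 + 1024 = 1973*564 + 1024 = 1112772 + 1024 = 1113796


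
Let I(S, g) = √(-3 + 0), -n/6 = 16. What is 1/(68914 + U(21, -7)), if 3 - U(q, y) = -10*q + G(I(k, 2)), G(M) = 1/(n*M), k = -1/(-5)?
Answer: 1911223296/132117132782593 + 96*I*√3/132117132782593 ≈ 1.4466e-5 + 1.2586e-12*I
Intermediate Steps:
n = -96 (n = -6*16 = -96)
k = ⅕ (k = -1*(-⅕) = ⅕ ≈ 0.20000)
I(S, g) = I*√3 (I(S, g) = √(-3) = I*√3)
G(M) = -1/(96*M) (G(M) = 1/((-96)*M) = -1/(96*M))
U(q, y) = 3 + 10*q - I*√3/288 (U(q, y) = 3 - (-10*q - (-I*√3/3)/96) = 3 - (-10*q - (-1)*I*√3/288) = 3 - (-10*q + I*√3/288) = 3 + (10*q - I*√3/288) = 3 + 10*q - I*√3/288)
1/(68914 + U(21, -7)) = 1/(68914 + (3 + 10*21 - I*√3/288)) = 1/(68914 + (3 + 210 - I*√3/288)) = 1/(68914 + (213 - I*√3/288)) = 1/(69127 - I*√3/288)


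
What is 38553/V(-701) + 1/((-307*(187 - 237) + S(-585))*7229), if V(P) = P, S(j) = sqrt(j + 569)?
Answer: -32833954833733171/597011966441482 - I/425828792041 ≈ -54.997 - 2.3484e-12*I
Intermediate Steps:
S(j) = sqrt(569 + j)
38553/V(-701) + 1/((-307*(187 - 237) + S(-585))*7229) = 38553/(-701) + 1/(-307*(187 - 237) + sqrt(569 - 585)*7229) = 38553*(-1/701) + (1/7229)/(-307*(-50) + sqrt(-16)) = -38553/701 + (1/7229)/(15350 + 4*I) = -38553/701 + ((15350 - 4*I)/235622516)*(1/7229) = -38553/701 + (15350 - 4*I)/1703315168164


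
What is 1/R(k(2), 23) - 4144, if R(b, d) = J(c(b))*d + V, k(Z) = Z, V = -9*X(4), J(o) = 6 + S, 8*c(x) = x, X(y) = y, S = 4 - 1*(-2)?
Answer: -994559/240 ≈ -4144.0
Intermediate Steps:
S = 6 (S = 4 + 2 = 6)
c(x) = x/8
J(o) = 12 (J(o) = 6 + 6 = 12)
V = -36 (V = -9*4 = -36)
R(b, d) = -36 + 12*d (R(b, d) = 12*d - 36 = -36 + 12*d)
1/R(k(2), 23) - 4144 = 1/(-36 + 12*23) - 4144 = 1/(-36 + 276) - 4144 = 1/240 - 4144 = -994559/240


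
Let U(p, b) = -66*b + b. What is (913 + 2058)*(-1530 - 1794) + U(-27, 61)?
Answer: -9879569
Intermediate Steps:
U(p, b) = -65*b
(913 + 2058)*(-1530 - 1794) + U(-27, 61) = (913 + 2058)*(-1530 - 1794) - 65*61 = 2971*(-3324) - 3965 = -9875604 - 3965 = -9879569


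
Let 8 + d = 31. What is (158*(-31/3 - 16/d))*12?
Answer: -480952/23 ≈ -20911.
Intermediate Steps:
d = 23 (d = -8 + 31 = 23)
(158*(-31/3 - 16/d))*12 = (158*(-31/3 - 16/23))*12 = (158*(-761/69))*12 = -120238/69*12 = -480952/23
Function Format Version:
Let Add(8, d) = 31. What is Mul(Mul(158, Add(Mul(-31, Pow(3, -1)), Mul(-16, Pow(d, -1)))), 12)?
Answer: Rational(-480952, 23) ≈ -20911.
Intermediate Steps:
d = 23 (d = Add(-8, 31) = 23)
Mul(Mul(158, Add(Mul(-31, Pow(3, -1)), Mul(-16, Pow(d, -1)))), 12) = Mul(Mul(158, Add(Mul(-31, Pow(3, -1)), Mul(-16, Pow(23, -1)))), 12) = Mul(Mul(158, Add(Mul(-31, Rational(1, 3)), Mul(-16, Rational(1, 23)))), 12) = Mul(Mul(158, Add(Rational(-31, 3), Rational(-16, 23))), 12) = Mul(Mul(158, Rational(-761, 69)), 12) = Mul(Rational(-120238, 69), 12) = Rational(-480952, 23)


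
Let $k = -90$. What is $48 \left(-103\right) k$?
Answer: $444960$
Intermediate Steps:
$48 \left(-103\right) k = 48 \left(-103\right) \left(-90\right) = \left(-4944\right) \left(-90\right) = 444960$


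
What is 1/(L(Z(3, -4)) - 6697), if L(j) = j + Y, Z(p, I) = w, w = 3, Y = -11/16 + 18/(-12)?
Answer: -16/107139 ≈ -0.00014934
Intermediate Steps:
Y = -35/16 (Y = -11*1/16 + 18*(-1/12) = -11/16 - 3/2 = -35/16 ≈ -2.1875)
Z(p, I) = 3
L(j) = -35/16 + j (L(j) = j - 35/16 = -35/16 + j)
1/(L(Z(3, -4)) - 6697) = 1/((-35/16 + 3) - 6697) = 1/(13/16 - 6697) = 1/(-107139/16) = -16/107139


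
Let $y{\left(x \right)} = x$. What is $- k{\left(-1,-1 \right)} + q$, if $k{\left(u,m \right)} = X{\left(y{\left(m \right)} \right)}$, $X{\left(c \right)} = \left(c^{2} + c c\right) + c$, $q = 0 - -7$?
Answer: $6$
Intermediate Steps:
$q = 7$ ($q = 0 + 7 = 7$)
$X{\left(c \right)} = c + 2 c^{2}$ ($X{\left(c \right)} = \left(c^{2} + c^{2}\right) + c = 2 c^{2} + c = c + 2 c^{2}$)
$k{\left(u,m \right)} = m \left(1 + 2 m\right)$
$- k{\left(-1,-1 \right)} + q = - \left(-1\right) \left(1 + 2 \left(-1\right)\right) + 7 = - \left(-1\right) \left(1 - 2\right) + 7 = - \left(-1\right) \left(-1\right) + 7 = \left(-1\right) 1 + 7 = -1 + 7 = 6$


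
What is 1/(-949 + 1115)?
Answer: 1/166 ≈ 0.0060241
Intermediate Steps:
1/(-949 + 1115) = 1/166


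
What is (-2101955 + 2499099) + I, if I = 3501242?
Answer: 3898386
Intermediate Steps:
(-2101955 + 2499099) + I = (-2101955 + 2499099) + 3501242 = 397144 + 3501242 = 3898386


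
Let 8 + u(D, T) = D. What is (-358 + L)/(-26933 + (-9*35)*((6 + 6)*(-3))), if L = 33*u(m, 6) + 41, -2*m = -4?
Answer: 515/15593 ≈ 0.033028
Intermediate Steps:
m = 2 (m = -1/2*(-4) = 2)
u(D, T) = -8 + D
L = -157 (L = 33*(-8 + 2) + 41 = 33*(-6) + 41 = -198 + 41 = -157)
(-358 + L)/(-26933 + (-9*35)*((6 + 6)*(-3))) = (-358 - 157)/(-26933 + (-9*35)*((6 + 6)*(-3))) = -515/(-26933 - 3780*(-3)) = -515/(-26933 - 315*(-36)) = -515/(-26933 + 11340) = -515/(-15593) = -515*(-1/15593) = 515/15593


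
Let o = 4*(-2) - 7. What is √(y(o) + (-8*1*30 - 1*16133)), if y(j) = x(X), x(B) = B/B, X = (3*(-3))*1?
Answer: 2*I*√4093 ≈ 127.95*I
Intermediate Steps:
X = -9 (X = -9*1 = -9)
o = -15 (o = -8 - 7 = -15)
x(B) = 1
y(j) = 1
√(y(o) + (-8*1*30 - 1*16133)) = √(1 + (-8*1*30 - 1*16133)) = √(1 + (-8*30 - 16133)) = √(1 + (-240 - 16133)) = √(1 - 16373) = √(-16372) = 2*I*√4093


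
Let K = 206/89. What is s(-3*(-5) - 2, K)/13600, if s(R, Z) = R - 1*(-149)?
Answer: 81/6800 ≈ 0.011912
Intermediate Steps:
K = 206/89 (K = 206*(1/89) = 206/89 ≈ 2.3146)
s(R, Z) = 149 + R (s(R, Z) = R + 149 = 149 + R)
s(-3*(-5) - 2, K)/13600 = (149 + (-3*(-5) - 2))/13600 = (149 + (15 - 2))*(1/13600) = (149 + 13)*(1/13600) = 162*(1/13600) = 81/6800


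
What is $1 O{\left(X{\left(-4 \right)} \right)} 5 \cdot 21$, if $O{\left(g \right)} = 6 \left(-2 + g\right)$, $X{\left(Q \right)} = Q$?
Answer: $-3780$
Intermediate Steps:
$O{\left(g \right)} = -12 + 6 g$
$1 O{\left(X{\left(-4 \right)} \right)} 5 \cdot 21 = 1 \left(-12 + 6 \left(-4\right)\right) 5 \cdot 21 = 1 \left(-12 - 24\right) 5 \cdot 21 = 1 \left(\left(-36\right) 5\right) 21 = 1 \left(-180\right) 21 = \left(-180\right) 21 = -3780$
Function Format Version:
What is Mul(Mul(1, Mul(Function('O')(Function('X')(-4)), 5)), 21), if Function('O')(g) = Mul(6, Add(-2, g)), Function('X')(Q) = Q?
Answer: -3780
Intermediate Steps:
Function('O')(g) = Add(-12, Mul(6, g))
Mul(Mul(1, Mul(Function('O')(Function('X')(-4)), 5)), 21) = Mul(Mul(1, Mul(Add(-12, Mul(6, -4)), 5)), 21) = Mul(Mul(1, Mul(Add(-12, -24), 5)), 21) = Mul(Mul(1, Mul(-36, 5)), 21) = Mul(Mul(1, -180), 21) = Mul(-180, 21) = -3780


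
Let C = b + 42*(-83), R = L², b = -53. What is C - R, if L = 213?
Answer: -48908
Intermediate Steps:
R = 45369 (R = 213² = 45369)
C = -3539 (C = -53 + 42*(-83) = -53 - 3486 = -3539)
C - R = -3539 - 1*45369 = -3539 - 45369 = -48908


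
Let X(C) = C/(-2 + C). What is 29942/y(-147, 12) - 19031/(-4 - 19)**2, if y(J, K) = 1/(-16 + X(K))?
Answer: -1172204687/2645 ≈ -4.4318e+5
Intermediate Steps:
y(J, K) = 1/(-16 + K/(-2 + K))
29942/y(-147, 12) - 19031/(-4 - 19)**2 = 29942/(((-2 + 12)/(32 - 15*12))) - 19031/(-4 - 19)**2 = 29942/((10/(32 - 180))) - 19031/((-23)**2) = 29942/((10/(-148))) - 19031/529 = 29942/((-1/148*10)) - 19031*1/529 = 29942/(-5/74) - 19031/529 = 29942*(-74/5) - 19031/529 = -2215708/5 - 19031/529 = -1172204687/2645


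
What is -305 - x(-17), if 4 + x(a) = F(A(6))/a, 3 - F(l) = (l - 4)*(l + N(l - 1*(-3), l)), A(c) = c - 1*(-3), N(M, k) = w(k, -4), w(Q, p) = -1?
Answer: -5154/17 ≈ -303.18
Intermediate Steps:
N(M, k) = -1
A(c) = 3 + c (A(c) = c + 3 = 3 + c)
F(l) = 3 - (-1 + l)*(-4 + l) (F(l) = 3 - (l - 4)*(l - 1) = 3 - (-4 + l)*(-1 + l) = 3 - (-1 + l)*(-4 + l))
x(a) = -4 - 37/a (x(a) = -4 + (-1 - (3 + 6)² + 5*(3 + 6))/a = -4 + (-1 - 1*9² + 5*9)/a = -4 + (-1 - 1*81 + 45)/a = -4 + (-1 - 81 + 45)/a = -4 - 37/a)
-305 - x(-17) = -305 - (-4 - 37/(-17)) = -305 - (-4 - 37*(-1/17)) = -305 - (-4 + 37/17) = -305 - 1*(-31/17) = -305 + 31/17 = -5154/17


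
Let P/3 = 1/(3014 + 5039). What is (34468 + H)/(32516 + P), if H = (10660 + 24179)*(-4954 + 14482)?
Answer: 2673438644380/261851351 ≈ 10210.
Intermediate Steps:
P = 3/8053 (P = 3/(3014 + 5039) = 3/8053 ≈ 0.00037253)
H = 331945992 (H = 34839*9528 = 331945992)
(34468 + H)/(32516 + P) = (34468 + 331945992)/(32516 + 3/8053) = 331980460/(261851351/8053) = 331980460*(8053/261851351) = 2673438644380/261851351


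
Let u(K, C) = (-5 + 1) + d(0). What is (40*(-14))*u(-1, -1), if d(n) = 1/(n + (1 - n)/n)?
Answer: 2240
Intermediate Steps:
d(n) = 1/(n + (1 - n)/n)
u(K, C) = -4 (u(K, C) = (-5 + 1) + 0/(1 + 0**2 - 1*0) = -4 + 0/(1 + 0 + 0) = -4 + 0/1 = -4 + 0*1 = -4 + 0 = -4)
(40*(-14))*u(-1, -1) = (40*(-14))*(-4) = -560*(-4) = 2240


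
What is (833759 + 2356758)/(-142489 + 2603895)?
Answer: 3190517/2461406 ≈ 1.2962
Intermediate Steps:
(833759 + 2356758)/(-142489 + 2603895) = 3190517/2461406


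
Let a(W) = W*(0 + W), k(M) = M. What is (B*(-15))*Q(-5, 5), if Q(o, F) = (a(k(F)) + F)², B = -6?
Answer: 81000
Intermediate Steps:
a(W) = W² (a(W) = W*W = W²)
Q(o, F) = (F + F²)² (Q(o, F) = (F² + F)² = (F + F²)²)
(B*(-15))*Q(-5, 5) = (-6*(-15))*(5²*(1 + 5)²) = 90*(25*6²) = 90*(25*36) = 90*900 = 81000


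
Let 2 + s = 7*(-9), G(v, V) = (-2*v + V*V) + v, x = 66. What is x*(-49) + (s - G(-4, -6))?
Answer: -3339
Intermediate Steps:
G(v, V) = V**2 - v (G(v, V) = (-2*v + V**2) + v = (V**2 - 2*v) + v = V**2 - v)
s = -65 (s = -2 + 7*(-9) = -2 - 63 = -65)
x*(-49) + (s - G(-4, -6)) = 66*(-49) + (-65 - ((-6)**2 - 1*(-4))) = -3234 + (-65 - (36 + 4)) = -3234 + (-65 - 1*40) = -3234 + (-65 - 40) = -3234 - 105 = -3339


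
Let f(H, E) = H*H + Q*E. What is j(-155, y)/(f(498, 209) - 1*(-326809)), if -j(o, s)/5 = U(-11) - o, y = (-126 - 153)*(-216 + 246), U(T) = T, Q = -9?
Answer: -180/143233 ≈ -0.0012567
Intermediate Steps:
f(H, E) = H**2 - 9*E (f(H, E) = H*H - 9*E = H**2 - 9*E)
y = -8370 (y = -279*30 = -8370)
j(o, s) = 55 + 5*o (j(o, s) = -5*(-11 - o) = 55 + 5*o)
j(-155, y)/(f(498, 209) - 1*(-326809)) = (55 + 5*(-155))/((498**2 - 9*209) - 1*(-326809)) = (55 - 775)/((248004 - 1881) + 326809) = -720/(246123 + 326809) = -720/572932 = -720*1/572932 = -180/143233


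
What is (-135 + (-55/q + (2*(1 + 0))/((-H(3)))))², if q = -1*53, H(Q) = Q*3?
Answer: 4096768036/227529 ≈ 18005.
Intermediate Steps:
H(Q) = 3*Q
q = -53
(-135 + (-55/q + (2*(1 + 0))/((-H(3)))))² = (-135 + (-55/(-53) + (2*(1 + 0))/((-3*3))))² = (-135 + (-55*(-1/53) + (2*1)/((-1*9))))² = (-135 + (55/53 + 2/(-9)))² = (-135 + (55/53 + 2*(-⅑)))² = (-135 + (55/53 - 2/9))² = (-135 + 389/477)² = (-64006/477)² = 4096768036/227529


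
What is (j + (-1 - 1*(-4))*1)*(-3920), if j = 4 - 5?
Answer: -7840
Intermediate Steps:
j = -1
(j + (-1 - 1*(-4))*1)*(-3920) = (-1 + (-1 - 1*(-4))*1)*(-3920) = (-1 + (-1 + 4)*1)*(-3920) = (-1 + 3*1)*(-3920) = (-1 + 3)*(-3920) = 2*(-3920) = -7840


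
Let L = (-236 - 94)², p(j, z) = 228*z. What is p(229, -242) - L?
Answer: -164076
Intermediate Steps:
L = 108900 (L = (-330)² = 108900)
p(229, -242) - L = 228*(-242) - 1*108900 = -55176 - 108900 = -164076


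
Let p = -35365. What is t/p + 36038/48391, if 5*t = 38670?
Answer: 900227876/1711347715 ≈ 0.52603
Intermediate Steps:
t = 7734 (t = (⅕)*38670 = 7734)
t/p + 36038/48391 = 7734/(-35365) + 36038/48391 = 7734*(-1/35365) + 36038*(1/48391) = -7734/35365 + 36038/48391 = 900227876/1711347715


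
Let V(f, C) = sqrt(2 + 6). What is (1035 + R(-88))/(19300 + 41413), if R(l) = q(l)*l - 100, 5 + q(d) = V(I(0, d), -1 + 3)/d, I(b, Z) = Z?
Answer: 1375/60713 + 2*sqrt(2)/60713 ≈ 0.022694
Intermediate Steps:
V(f, C) = 2*sqrt(2) (V(f, C) = sqrt(8) = 2*sqrt(2))
q(d) = -5 + 2*sqrt(2)/d (q(d) = -5 + (2*sqrt(2))/d = -5 + 2*sqrt(2)/d)
R(l) = -100 + l*(-5 + 2*sqrt(2)/l) (R(l) = (-5 + 2*sqrt(2)/l)*l - 100 = l*(-5 + 2*sqrt(2)/l) - 100 = -100 + l*(-5 + 2*sqrt(2)/l))
(1035 + R(-88))/(19300 + 41413) = (1035 + (-100 - 5*(-88) + 2*sqrt(2)))/(19300 + 41413) = (1035 + (-100 + 440 + 2*sqrt(2)))/60713 = (1035 + (340 + 2*sqrt(2)))*(1/60713) = (1375 + 2*sqrt(2))*(1/60713) = 1375/60713 + 2*sqrt(2)/60713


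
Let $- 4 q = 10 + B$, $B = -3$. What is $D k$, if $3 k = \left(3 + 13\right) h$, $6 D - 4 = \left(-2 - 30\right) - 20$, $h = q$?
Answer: $\frac{224}{3} \approx 74.667$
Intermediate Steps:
$q = - \frac{7}{4}$ ($q = - \frac{10 - 3}{4} = \left(- \frac{1}{4}\right) 7 = - \frac{7}{4} \approx -1.75$)
$h = - \frac{7}{4} \approx -1.75$
$D = -8$ ($D = \frac{2}{3} + \frac{\left(-2 - 30\right) - 20}{6} = \frac{2}{3} + \frac{-32 - 20}{6} = \frac{2}{3} + \frac{1}{6} \left(-52\right) = \frac{2}{3} - \frac{26}{3} = -8$)
$k = - \frac{28}{3}$ ($k = \frac{\left(3 + 13\right) \left(- \frac{7}{4}\right)}{3} = \frac{16 \left(- \frac{7}{4}\right)}{3} = \frac{1}{3} \left(-28\right) = - \frac{28}{3} \approx -9.3333$)
$D k = \left(-8\right) \left(- \frac{28}{3}\right) = \frac{224}{3}$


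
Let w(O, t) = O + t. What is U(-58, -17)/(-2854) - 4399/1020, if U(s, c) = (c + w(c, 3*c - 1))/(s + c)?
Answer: -10463263/2425900 ≈ -4.3131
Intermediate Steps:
U(s, c) = (-1 + 5*c)/(c + s) (U(s, c) = (c + (c + (3*c - 1)))/(s + c) = (c + (c + (-1 + 3*c)))/(c + s) = (c + (-1 + 4*c))/(c + s) = (-1 + 5*c)/(c + s))
U(-58, -17)/(-2854) - 4399/1020 = ((-1 + 5*(-17))/(-17 - 58))/(-2854) - 4399/1020 = ((-1 - 85)/(-75))*(-1/2854) - 4399*1/1020 = -1/75*(-86)*(-1/2854) - 4399/1020 = (86/75)*(-1/2854) - 4399/1020 = -43/107025 - 4399/1020 = -10463263/2425900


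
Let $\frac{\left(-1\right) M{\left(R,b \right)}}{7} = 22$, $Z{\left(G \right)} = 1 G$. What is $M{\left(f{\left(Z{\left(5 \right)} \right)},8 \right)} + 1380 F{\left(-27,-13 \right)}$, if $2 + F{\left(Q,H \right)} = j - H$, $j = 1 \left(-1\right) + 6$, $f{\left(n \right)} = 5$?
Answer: $21926$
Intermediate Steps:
$Z{\left(G \right)} = G$
$M{\left(R,b \right)} = -154$ ($M{\left(R,b \right)} = \left(-7\right) 22 = -154$)
$j = 5$ ($j = -1 + 6 = 5$)
$F{\left(Q,H \right)} = 3 - H$ ($F{\left(Q,H \right)} = -2 - \left(-5 + H\right) = 3 - H$)
$M{\left(f{\left(Z{\left(5 \right)} \right)},8 \right)} + 1380 F{\left(-27,-13 \right)} = -154 + 1380 \left(3 - -13\right) = -154 + 1380 \left(3 + 13\right) = -154 + 1380 \cdot 16 = -154 + 22080 = 21926$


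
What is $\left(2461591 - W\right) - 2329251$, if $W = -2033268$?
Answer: $2165608$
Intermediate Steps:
$\left(2461591 - W\right) - 2329251 = \left(2461591 - -2033268\right) - 2329251 = \left(2461591 + 2033268\right) - 2329251 = 4494859 - 2329251 = 2165608$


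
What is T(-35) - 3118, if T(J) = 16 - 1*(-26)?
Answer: -3076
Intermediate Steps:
T(J) = 42 (T(J) = 16 + 26 = 42)
T(-35) - 3118 = 42 - 3118 = -3076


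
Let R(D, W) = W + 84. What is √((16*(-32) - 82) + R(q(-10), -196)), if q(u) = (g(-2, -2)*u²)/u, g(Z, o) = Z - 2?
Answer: I*√706 ≈ 26.571*I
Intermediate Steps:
g(Z, o) = -2 + Z
q(u) = -4*u (q(u) = ((-2 - 2)*u²)/u = (-4*u²)/u = -4*u)
R(D, W) = 84 + W
√((16*(-32) - 82) + R(q(-10), -196)) = √((16*(-32) - 82) + (84 - 196)) = √((-512 - 82) - 112) = √(-594 - 112) = √(-706) = I*√706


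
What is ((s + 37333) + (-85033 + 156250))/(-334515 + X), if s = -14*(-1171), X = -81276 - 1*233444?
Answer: -124944/649235 ≈ -0.19245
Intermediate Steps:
X = -314720 (X = -81276 - 233444 = -314720)
s = 16394
((s + 37333) + (-85033 + 156250))/(-334515 + X) = ((16394 + 37333) + (-85033 + 156250))/(-334515 - 314720) = (53727 + 71217)/(-649235) = 124944*(-1/649235) = -124944/649235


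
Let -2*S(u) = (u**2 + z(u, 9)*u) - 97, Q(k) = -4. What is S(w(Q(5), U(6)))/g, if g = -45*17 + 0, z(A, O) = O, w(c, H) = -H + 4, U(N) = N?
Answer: -37/510 ≈ -0.072549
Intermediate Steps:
w(c, H) = 4 - H
S(u) = 97/2 - 9*u/2 - u**2/2 (S(u) = -((u**2 + 9*u) - 97)/2 = -(-97 + u**2 + 9*u)/2 = 97/2 - 9*u/2 - u**2/2)
g = -765 (g = -765 + 0 = -765)
S(w(Q(5), U(6)))/g = (97/2 - 9*(4 - 1*6)/2 - (4 - 1*6)**2/2)/(-765) = (97/2 - 9*(4 - 6)/2 - (4 - 6)**2/2)*(-1/765) = (97/2 - 9/2*(-2) - 1/2*(-2)**2)*(-1/765) = (97/2 + 9 - 1/2*4)*(-1/765) = (97/2 + 9 - 2)*(-1/765) = (111/2)*(-1/765) = -37/510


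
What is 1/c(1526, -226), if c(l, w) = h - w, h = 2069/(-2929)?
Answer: 2929/659885 ≈ 0.0044387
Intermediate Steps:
h = -2069/2929 (h = 2069*(-1/2929) = -2069/2929 ≈ -0.70638)
c(l, w) = -2069/2929 - w
1/c(1526, -226) = 1/(-2069/2929 - 1*(-226)) = 1/(-2069/2929 + 226) = 1/(659885/2929) = 2929/659885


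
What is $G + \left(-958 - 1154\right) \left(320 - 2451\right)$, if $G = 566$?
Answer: $4501238$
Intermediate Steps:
$G + \left(-958 - 1154\right) \left(320 - 2451\right) = 566 + \left(-958 - 1154\right) \left(320 - 2451\right) = 566 - -4500672 = 566 + 4500672 = 4501238$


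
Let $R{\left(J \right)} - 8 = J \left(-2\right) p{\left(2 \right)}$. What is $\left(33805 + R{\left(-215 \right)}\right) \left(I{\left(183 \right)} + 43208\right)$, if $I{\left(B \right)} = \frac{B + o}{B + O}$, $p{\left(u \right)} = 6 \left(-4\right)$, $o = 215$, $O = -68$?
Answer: $\frac{116744187774}{115} \approx 1.0152 \cdot 10^{9}$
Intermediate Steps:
$p{\left(u \right)} = -24$
$I{\left(B \right)} = \frac{215 + B}{-68 + B}$ ($I{\left(B \right)} = \frac{B + 215}{B - 68} = \frac{215 + B}{-68 + B}$)
$R{\left(J \right)} = 8 + 48 J$ ($R{\left(J \right)} = 8 + J \left(-2\right) \left(-24\right) = 8 + - 2 J \left(-24\right) = 8 + 48 J$)
$\left(33805 + R{\left(-215 \right)}\right) \left(I{\left(183 \right)} + 43208\right) = \left(33805 + \left(8 + 48 \left(-215\right)\right)\right) \left(\frac{215 + 183}{-68 + 183} + 43208\right) = \left(33805 + \left(8 - 10320\right)\right) \left(\frac{1}{115} \cdot 398 + 43208\right) = \left(33805 - 10312\right) \left(\frac{1}{115} \cdot 398 + 43208\right) = 23493 \left(\frac{398}{115} + 43208\right) = 23493 \cdot \frac{4969318}{115} = \frac{116744187774}{115}$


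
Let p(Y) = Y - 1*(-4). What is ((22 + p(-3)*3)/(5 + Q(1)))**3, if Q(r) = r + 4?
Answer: 125/8 ≈ 15.625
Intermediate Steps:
Q(r) = 4 + r
p(Y) = 4 + Y (p(Y) = Y + 4 = 4 + Y)
((22 + p(-3)*3)/(5 + Q(1)))**3 = ((22 + (4 - 3)*3)/(5 + (4 + 1)))**3 = ((22 + 1*3)/(5 + 5))**3 = ((22 + 3)/10)**3 = (25*(1/10))**3 = (5/2)**3 = 125/8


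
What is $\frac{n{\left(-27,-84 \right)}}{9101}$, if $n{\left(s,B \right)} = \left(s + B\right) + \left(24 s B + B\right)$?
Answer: $\frac{54237}{9101} \approx 5.9595$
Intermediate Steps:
$n{\left(s,B \right)} = s + 2 B + 24 B s$ ($n{\left(s,B \right)} = \left(B + s\right) + \left(24 B s + B\right) = \left(B + s\right) + \left(B + 24 B s\right) = s + 2 B + 24 B s$)
$\frac{n{\left(-27,-84 \right)}}{9101} = \frac{-27 + 2 \left(-84\right) + 24 \left(-84\right) \left(-27\right)}{9101} = \left(-27 - 168 + 54432\right) \frac{1}{9101} = 54237 \cdot \frac{1}{9101} = \frac{54237}{9101}$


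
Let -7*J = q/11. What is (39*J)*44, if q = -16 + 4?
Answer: 1872/7 ≈ 267.43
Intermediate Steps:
q = -12
J = 12/77 (J = -(-12)/(7*11) = -1/7*(-12/11) = 12/77 ≈ 0.15584)
(39*J)*44 = (39*(12/77))*44 = (468/77)*44 = 1872/7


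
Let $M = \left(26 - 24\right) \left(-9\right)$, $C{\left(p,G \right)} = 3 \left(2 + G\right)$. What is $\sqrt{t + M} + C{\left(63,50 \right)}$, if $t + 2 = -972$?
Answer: $156 + 4 i \sqrt{62} \approx 156.0 + 31.496 i$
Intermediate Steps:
$t = -974$ ($t = -2 - 972 = -974$)
$C{\left(p,G \right)} = 6 + 3 G$
$M = -18$ ($M = 2 \left(-9\right) = -18$)
$\sqrt{t + M} + C{\left(63,50 \right)} = \sqrt{-974 - 18} + \left(6 + 3 \cdot 50\right) = \sqrt{-992} + \left(6 + 150\right) = 4 i \sqrt{62} + 156 = 156 + 4 i \sqrt{62}$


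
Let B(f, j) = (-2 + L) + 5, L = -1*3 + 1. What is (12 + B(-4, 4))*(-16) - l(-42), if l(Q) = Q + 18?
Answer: -184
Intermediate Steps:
L = -2 (L = -3 + 1 = -2)
l(Q) = 18 + Q
B(f, j) = 1 (B(f, j) = (-2 - 2) + 5 = -4 + 5 = 1)
(12 + B(-4, 4))*(-16) - l(-42) = (12 + 1)*(-16) - (18 - 42) = 13*(-16) - 1*(-24) = -208 + 24 = -184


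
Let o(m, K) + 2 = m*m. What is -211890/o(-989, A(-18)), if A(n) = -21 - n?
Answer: -211890/978119 ≈ -0.21663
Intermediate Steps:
o(m, K) = -2 + m**2 (o(m, K) = -2 + m*m = -2 + m**2)
-211890/o(-989, A(-18)) = -211890/(-2 + (-989)**2) = -211890/(-2 + 978121) = -211890/978119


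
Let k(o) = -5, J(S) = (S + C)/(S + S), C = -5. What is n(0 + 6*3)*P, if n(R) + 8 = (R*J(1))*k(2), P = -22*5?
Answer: -18920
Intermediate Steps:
J(S) = (-5 + S)/(2*S) (J(S) = (S - 5)/(S + S) = (-5 + S)/((2*S)) = (-5 + S)*(1/(2*S)) = (-5 + S)/(2*S))
P = -110
n(R) = -8 + 10*R (n(R) = -8 + (R*((½)*(-5 + 1)/1))*(-5) = -8 + (R*((½)*1*(-4)))*(-5) = -8 + (R*(-2))*(-5) = -8 - 2*R*(-5) = -8 + 10*R)
n(0 + 6*3)*P = (-8 + 10*(0 + 6*3))*(-110) = (-8 + 10*(0 + 18))*(-110) = (-8 + 10*18)*(-110) = (-8 + 180)*(-110) = 172*(-110) = -18920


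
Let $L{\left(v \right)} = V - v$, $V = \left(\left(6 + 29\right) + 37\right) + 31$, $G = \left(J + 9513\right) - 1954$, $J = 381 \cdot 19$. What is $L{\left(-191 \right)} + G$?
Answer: $15092$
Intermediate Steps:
$J = 7239$
$G = 14798$ ($G = \left(7239 + 9513\right) - 1954 = 16752 - 1954 = 14798$)
$V = 103$ ($V = \left(35 + 37\right) + 31 = 72 + 31 = 103$)
$L{\left(v \right)} = 103 - v$
$L{\left(-191 \right)} + G = \left(103 - -191\right) + 14798 = \left(103 + 191\right) + 14798 = 294 + 14798 = 15092$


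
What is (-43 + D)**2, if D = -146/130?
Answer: 8225424/4225 ≈ 1946.8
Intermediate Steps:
D = -73/65 (D = -146*1/130 = -73/65 ≈ -1.1231)
(-43 + D)**2 = (-43 - 73/65)**2 = (-2868/65)**2 = 8225424/4225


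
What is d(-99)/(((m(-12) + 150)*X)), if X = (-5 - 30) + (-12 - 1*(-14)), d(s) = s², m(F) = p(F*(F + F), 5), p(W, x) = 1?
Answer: -297/151 ≈ -1.9669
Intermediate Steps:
m(F) = 1
X = -33 (X = -35 + (-12 + 14) = -35 + 2 = -33)
d(-99)/(((m(-12) + 150)*X)) = (-99)²/(((1 + 150)*(-33))) = 9801/((151*(-33))) = 9801/(-4983) = 9801*(-1/4983) = -297/151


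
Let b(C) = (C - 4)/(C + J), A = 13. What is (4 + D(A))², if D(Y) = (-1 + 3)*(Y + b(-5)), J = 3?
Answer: 1521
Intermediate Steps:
b(C) = (-4 + C)/(3 + C) (b(C) = (C - 4)/(C + 3) = (-4 + C)/(3 + C))
D(Y) = 9 + 2*Y (D(Y) = (-1 + 3)*(Y + (-4 - 5)/(3 - 5)) = 2*(Y - 9/(-2)) = 2*(Y - ½*(-9)) = 2*(Y + 9/2) = 2*(9/2 + Y) = 9 + 2*Y)
(4 + D(A))² = (4 + (9 + 2*13))² = (4 + (9 + 26))² = (4 + 35)² = 39² = 1521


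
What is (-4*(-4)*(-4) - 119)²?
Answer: 33489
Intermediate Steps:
(-4*(-4)*(-4) - 119)² = (16*(-4) - 119)² = (-64 - 119)² = (-183)² = 33489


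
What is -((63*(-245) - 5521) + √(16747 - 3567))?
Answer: 20956 - 2*√3295 ≈ 20841.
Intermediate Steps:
-((63*(-245) - 5521) + √(16747 - 3567)) = -((-15435 - 5521) + √13180) = -(-20956 + 2*√3295) = 20956 - 2*√3295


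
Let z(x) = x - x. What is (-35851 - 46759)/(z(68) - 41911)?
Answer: 82610/41911 ≈ 1.9711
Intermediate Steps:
z(x) = 0
(-35851 - 46759)/(z(68) - 41911) = (-35851 - 46759)/(0 - 41911) = -82610/(-41911) = -82610*(-1/41911) = 82610/41911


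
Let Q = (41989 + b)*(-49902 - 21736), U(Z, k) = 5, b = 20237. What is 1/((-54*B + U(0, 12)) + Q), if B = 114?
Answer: -1/4457752339 ≈ -2.2433e-10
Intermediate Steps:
Q = -4457746188 (Q = (41989 + 20237)*(-49902 - 21736) = 62226*(-71638) = -4457746188)
1/((-54*B + U(0, 12)) + Q) = 1/((-54*114 + 5) - 4457746188) = 1/((-6156 + 5) - 4457746188) = 1/(-6151 - 4457746188) = 1/(-4457752339) = -1/4457752339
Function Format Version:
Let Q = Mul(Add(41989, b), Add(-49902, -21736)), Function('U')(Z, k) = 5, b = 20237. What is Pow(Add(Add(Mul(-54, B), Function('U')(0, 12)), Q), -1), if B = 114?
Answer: Rational(-1, 4457752339) ≈ -2.2433e-10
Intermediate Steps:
Q = -4457746188 (Q = Mul(Add(41989, 20237), Add(-49902, -21736)) = Mul(62226, -71638) = -4457746188)
Pow(Add(Add(Mul(-54, B), Function('U')(0, 12)), Q), -1) = Pow(Add(Add(Mul(-54, 114), 5), -4457746188), -1) = Pow(Add(Add(-6156, 5), -4457746188), -1) = Pow(Add(-6151, -4457746188), -1) = Pow(-4457752339, -1) = Rational(-1, 4457752339)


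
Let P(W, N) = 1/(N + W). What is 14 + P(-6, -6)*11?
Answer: 157/12 ≈ 13.083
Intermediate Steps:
14 + P(-6, -6)*11 = 14 + 11/(-6 - 6) = 14 + 11/(-12) = 14 - 1/12*11 = 14 - 11/12 = 157/12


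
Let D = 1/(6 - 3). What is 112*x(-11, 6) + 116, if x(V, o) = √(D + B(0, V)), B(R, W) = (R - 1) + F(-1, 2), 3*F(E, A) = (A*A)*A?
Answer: 116 + 112*√2 ≈ 274.39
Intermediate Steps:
D = ⅓ (D = 1/3 = ⅓ ≈ 0.33333)
F(E, A) = A³/3 (F(E, A) = ((A*A)*A)/3 = (A²*A)/3 = A³/3)
B(R, W) = 5/3 + R (B(R, W) = (R - 1) + (⅓)*2³ = (-1 + R) + (⅓)*8 = (-1 + R) + 8/3 = 5/3 + R)
x(V, o) = √2 (x(V, o) = √(⅓ + (5/3 + 0)) = √(⅓ + 5/3) = √2)
112*x(-11, 6) + 116 = 112*√2 + 116 = 116 + 112*√2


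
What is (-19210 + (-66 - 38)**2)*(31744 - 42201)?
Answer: 87776058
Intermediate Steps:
(-19210 + (-66 - 38)**2)*(31744 - 42201) = (-19210 + (-104)**2)*(-10457) = (-19210 + 10816)*(-10457) = -8394*(-10457) = 87776058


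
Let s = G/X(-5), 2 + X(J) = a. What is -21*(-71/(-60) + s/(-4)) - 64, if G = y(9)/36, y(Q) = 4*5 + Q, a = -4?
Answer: -128959/1440 ≈ -89.555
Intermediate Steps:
y(Q) = 20 + Q
X(J) = -6 (X(J) = -2 - 4 = -6)
G = 29/36 (G = (20 + 9)/36 = 29*(1/36) = 29/36 ≈ 0.80556)
s = -29/216 (s = (29/36)/(-6) = (29/36)*(-1/6) = -29/216 ≈ -0.13426)
-21*(-71/(-60) + s/(-4)) - 64 = -21*(-71/(-60) - 29/216/(-4)) - 64 = -21*(-71*(-1/60) - 29/216*(-1/4)) - 64 = -21*(71/60 + 29/864) - 64 = -21*5257/4320 - 64 = -36799/1440 - 64 = -128959/1440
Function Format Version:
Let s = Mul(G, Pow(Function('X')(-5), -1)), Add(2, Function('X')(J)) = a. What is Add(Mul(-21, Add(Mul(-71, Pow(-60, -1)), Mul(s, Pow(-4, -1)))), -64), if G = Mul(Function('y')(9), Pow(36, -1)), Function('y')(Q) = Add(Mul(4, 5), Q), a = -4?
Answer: Rational(-128959, 1440) ≈ -89.555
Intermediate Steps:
Function('y')(Q) = Add(20, Q)
Function('X')(J) = -6 (Function('X')(J) = Add(-2, -4) = -6)
G = Rational(29, 36) (G = Mul(Add(20, 9), Pow(36, -1)) = Mul(29, Rational(1, 36)) = Rational(29, 36) ≈ 0.80556)
s = Rational(-29, 216) (s = Mul(Rational(29, 36), Pow(-6, -1)) = Mul(Rational(29, 36), Rational(-1, 6)) = Rational(-29, 216) ≈ -0.13426)
Add(Mul(-21, Add(Mul(-71, Pow(-60, -1)), Mul(s, Pow(-4, -1)))), -64) = Add(Mul(-21, Add(Mul(-71, Pow(-60, -1)), Mul(Rational(-29, 216), Pow(-4, -1)))), -64) = Add(Mul(-21, Add(Mul(-71, Rational(-1, 60)), Mul(Rational(-29, 216), Rational(-1, 4)))), -64) = Add(Mul(-21, Add(Rational(71, 60), Rational(29, 864))), -64) = Add(Mul(-21, Rational(5257, 4320)), -64) = Add(Rational(-36799, 1440), -64) = Rational(-128959, 1440)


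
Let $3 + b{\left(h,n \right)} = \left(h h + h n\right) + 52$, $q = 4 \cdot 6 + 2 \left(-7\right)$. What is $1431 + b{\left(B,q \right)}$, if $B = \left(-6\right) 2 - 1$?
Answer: $1519$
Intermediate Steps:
$B = -13$ ($B = -12 - 1 = -13$)
$q = 10$ ($q = 24 - 14 = 10$)
$b{\left(h,n \right)} = 49 + h^{2} + h n$ ($b{\left(h,n \right)} = -3 + \left(\left(h h + h n\right) + 52\right) = -3 + \left(\left(h^{2} + h n\right) + 52\right) = -3 + \left(52 + h^{2} + h n\right) = 49 + h^{2} + h n$)
$1431 + b{\left(B,q \right)} = 1431 + \left(49 + \left(-13\right)^{2} - 130\right) = 1431 + \left(49 + 169 - 130\right) = 1431 + 88 = 1519$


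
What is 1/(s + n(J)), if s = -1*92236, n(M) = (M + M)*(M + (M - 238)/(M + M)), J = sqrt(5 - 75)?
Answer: -46307/4288676533 - I*sqrt(70)/8577353066 ≈ -1.0798e-5 - 9.7543e-10*I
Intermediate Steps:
J = I*sqrt(70) (J = sqrt(-70) = I*sqrt(70) ≈ 8.3666*I)
n(M) = 2*M*(M + (-238 + M)/(2*M)) (n(M) = (2*M)*(M + (-238 + M)/((2*M))) = (2*M)*(M + (-238 + M)*(1/(2*M))) = (2*M)*(M + (-238 + M)/(2*M)) = 2*M*(M + (-238 + M)/(2*M)))
s = -92236
1/(s + n(J)) = 1/(-92236 + (-238 + I*sqrt(70) + 2*(I*sqrt(70))**2)) = 1/(-92236 + (-238 + I*sqrt(70) + 2*(-70))) = 1/(-92236 + (-238 + I*sqrt(70) - 140)) = 1/(-92236 + (-378 + I*sqrt(70))) = 1/(-92614 + I*sqrt(70))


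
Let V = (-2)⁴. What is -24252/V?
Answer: -6063/4 ≈ -1515.8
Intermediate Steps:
V = 16
-24252/V = -24252/16 = -24252*1/16 = -6063/4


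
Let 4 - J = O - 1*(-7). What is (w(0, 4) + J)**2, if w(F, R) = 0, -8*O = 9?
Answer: 225/64 ≈ 3.5156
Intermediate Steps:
O = -9/8 (O = -1/8*9 = -9/8 ≈ -1.1250)
J = -15/8 (J = 4 - (-9/8 - 1*(-7)) = 4 - (-9/8 + 7) = 4 - 1*47/8 = 4 - 47/8 = -15/8 ≈ -1.8750)
(w(0, 4) + J)**2 = (0 - 15/8)**2 = (-15/8)**2 = 225/64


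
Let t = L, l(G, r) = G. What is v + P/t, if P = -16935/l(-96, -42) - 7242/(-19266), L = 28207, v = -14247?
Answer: -41292427570289/2898325664 ≈ -14247.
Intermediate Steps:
t = 28207
P = 18164719/102752 (P = -16935/(-96) - 7242/(-19266) = -16935*(-1/96) - 7242*(-1/19266) = 5645/32 + 1207/3211 = 18164719/102752 ≈ 176.78)
v + P/t = -14247 + (18164719/102752)/28207 = -14247 + (18164719/102752)*(1/28207) = -14247 + 18164719/2898325664 = -41292427570289/2898325664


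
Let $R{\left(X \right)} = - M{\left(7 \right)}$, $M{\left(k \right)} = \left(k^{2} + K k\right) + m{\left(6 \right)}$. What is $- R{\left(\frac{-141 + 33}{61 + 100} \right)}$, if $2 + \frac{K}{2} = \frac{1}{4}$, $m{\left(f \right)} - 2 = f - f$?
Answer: $\frac{53}{2} \approx 26.5$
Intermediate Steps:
$m{\left(f \right)} = 2$ ($m{\left(f \right)} = 2 + \left(f - f\right) = 2 + 0 = 2$)
$K = - \frac{7}{2}$ ($K = -4 + \frac{2}{4} = -4 + 2 \cdot \frac{1}{4} = -4 + \frac{1}{2} = - \frac{7}{2} \approx -3.5$)
$M{\left(k \right)} = 2 + k^{2} - \frac{7 k}{2}$ ($M{\left(k \right)} = \left(k^{2} - \frac{7 k}{2}\right) + 2 = 2 + k^{2} - \frac{7 k}{2}$)
$R{\left(X \right)} = - \frac{53}{2}$ ($R{\left(X \right)} = - (2 + 7^{2} - \frac{49}{2}) = - (2 + 49 - \frac{49}{2}) = \left(-1\right) \frac{53}{2} = - \frac{53}{2}$)
$- R{\left(\frac{-141 + 33}{61 + 100} \right)} = \left(-1\right) \left(- \frac{53}{2}\right) = \frac{53}{2}$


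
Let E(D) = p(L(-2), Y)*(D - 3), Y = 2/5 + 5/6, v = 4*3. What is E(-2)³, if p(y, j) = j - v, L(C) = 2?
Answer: 33698267/216 ≈ 1.5601e+5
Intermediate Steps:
v = 12
Y = 37/30 (Y = 2*(⅕) + 5*(⅙) = ⅖ + ⅚ = 37/30 ≈ 1.2333)
p(y, j) = -12 + j (p(y, j) = j - 1*12 = j - 12 = -12 + j)
E(D) = 323/10 - 323*D/30 (E(D) = (-12 + 37/30)*(D - 3) = -323*(-3 + D)/30 = 323/10 - 323*D/30)
E(-2)³ = (323/10 - 323/30*(-2))³ = (323/10 + 323/15)³ = (323/6)³ = 33698267/216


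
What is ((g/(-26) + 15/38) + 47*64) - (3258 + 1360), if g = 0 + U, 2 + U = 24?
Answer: -795563/494 ≈ -1610.5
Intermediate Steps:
U = 22 (U = -2 + 24 = 22)
g = 22 (g = 0 + 22 = 22)
((g/(-26) + 15/38) + 47*64) - (3258 + 1360) = ((22/(-26) + 15/38) + 47*64) - (3258 + 1360) = ((22*(-1/26) + 15*(1/38)) + 3008) - 1*4618 = ((-11/13 + 15/38) + 3008) - 4618 = (-223/494 + 3008) - 4618 = 1485729/494 - 4618 = -795563/494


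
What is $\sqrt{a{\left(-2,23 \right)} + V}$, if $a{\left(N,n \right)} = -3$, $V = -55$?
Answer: $i \sqrt{58} \approx 7.6158 i$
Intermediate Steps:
$\sqrt{a{\left(-2,23 \right)} + V} = \sqrt{-3 - 55} = \sqrt{-58} = i \sqrt{58}$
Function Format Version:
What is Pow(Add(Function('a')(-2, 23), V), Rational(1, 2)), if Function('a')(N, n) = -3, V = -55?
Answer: Mul(I, Pow(58, Rational(1, 2))) ≈ Mul(7.6158, I)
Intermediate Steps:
Pow(Add(Function('a')(-2, 23), V), Rational(1, 2)) = Pow(Add(-3, -55), Rational(1, 2)) = Pow(-58, Rational(1, 2)) = Mul(I, Pow(58, Rational(1, 2)))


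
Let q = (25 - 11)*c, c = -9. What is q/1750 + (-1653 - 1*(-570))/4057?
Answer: -171888/507125 ≈ -0.33895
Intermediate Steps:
q = -126 (q = (25 - 11)*(-9) = 14*(-9) = -126)
q/1750 + (-1653 - 1*(-570))/4057 = -126/1750 + (-1653 - 1*(-570))/4057 = -126*1/1750 + (-1653 + 570)*(1/4057) = -9/125 - 1083*1/4057 = -9/125 - 1083/4057 = -171888/507125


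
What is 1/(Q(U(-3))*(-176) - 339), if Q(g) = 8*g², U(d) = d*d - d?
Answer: -1/203091 ≈ -4.9239e-6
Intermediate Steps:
U(d) = d² - d
1/(Q(U(-3))*(-176) - 339) = 1/((8*(-3*(-1 - 3))²)*(-176) - 339) = 1/((8*(-3*(-4))²)*(-176) - 339) = 1/((8*12²)*(-176) - 339) = 1/((8*144)*(-176) - 339) = 1/(1152*(-176) - 339) = 1/(-202752 - 339) = 1/(-203091) = -1/203091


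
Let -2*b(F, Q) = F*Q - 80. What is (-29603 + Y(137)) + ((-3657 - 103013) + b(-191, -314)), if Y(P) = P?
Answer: -166083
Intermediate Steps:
b(F, Q) = 40 - F*Q/2 (b(F, Q) = -(F*Q - 80)/2 = -(-80 + F*Q)/2 = 40 - F*Q/2)
(-29603 + Y(137)) + ((-3657 - 103013) + b(-191, -314)) = (-29603 + 137) + ((-3657 - 103013) + (40 - ½*(-191)*(-314))) = -29466 + (-106670 + (40 - 29987)) = -29466 + (-106670 - 29947) = -29466 - 136617 = -166083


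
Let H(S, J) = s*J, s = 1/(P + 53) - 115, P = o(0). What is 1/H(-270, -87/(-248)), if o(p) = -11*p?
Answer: -6572/265089 ≈ -0.024792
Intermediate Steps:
P = 0 (P = -11*0 = 0)
s = -6094/53 (s = 1/(0 + 53) - 115 = 1/53 - 115 = -6094/53 ≈ -114.98)
H(S, J) = -6094*J/53
1/H(-270, -87/(-248)) = 1/(-(-530178)/(53*(-248))) = 1/(-(-530178)*(-1)/(53*248)) = 1/(-6094/53*87/248) = 1/(-265089/6572) = -6572/265089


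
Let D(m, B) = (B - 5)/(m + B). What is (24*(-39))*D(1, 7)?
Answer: -234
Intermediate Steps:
D(m, B) = (-5 + B)/(B + m)
(24*(-39))*D(1, 7) = (24*(-39))*((-5 + 7)/(7 + 1)) = -936*2/8 = -117*2 = -936*¼ = -234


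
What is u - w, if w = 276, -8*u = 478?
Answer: -1343/4 ≈ -335.75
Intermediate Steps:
u = -239/4 (u = -⅛*478 = -239/4 ≈ -59.750)
u - w = -239/4 - 1*276 = -239/4 - 276 = -1343/4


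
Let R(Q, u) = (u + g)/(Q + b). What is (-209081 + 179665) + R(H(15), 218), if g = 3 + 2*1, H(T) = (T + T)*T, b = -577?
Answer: -3736055/127 ≈ -29418.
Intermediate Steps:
H(T) = 2*T**2 (H(T) = (2*T)*T = 2*T**2)
g = 5 (g = 3 + 2 = 5)
R(Q, u) = (5 + u)/(-577 + Q) (R(Q, u) = (u + 5)/(Q - 577) = (5 + u)/(-577 + Q))
(-209081 + 179665) + R(H(15), 218) = (-209081 + 179665) + (5 + 218)/(-577 + 2*15**2) = -29416 + 223/(-577 + 2*225) = -29416 + 223/(-577 + 450) = -29416 + 223/(-127) = -29416 - 1/127*223 = -29416 - 223/127 = -3736055/127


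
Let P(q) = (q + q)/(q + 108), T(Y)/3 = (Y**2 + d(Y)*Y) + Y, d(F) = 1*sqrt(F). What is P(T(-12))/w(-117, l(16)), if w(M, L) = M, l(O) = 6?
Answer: -83/6084 + I*sqrt(3)/2028 ≈ -0.013642 + 0.00085407*I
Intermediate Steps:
d(F) = sqrt(F)
T(Y) = 3*Y + 3*Y**2 + 3*Y**(3/2) (T(Y) = 3*((Y**2 + sqrt(Y)*Y) + Y) = 3*((Y**2 + Y**(3/2)) + Y) = 3*(Y + Y**2 + Y**(3/2)) = 3*Y + 3*Y**2 + 3*Y**(3/2))
P(q) = 2*q/(108 + q) (P(q) = (2*q)/(108 + q) = 2*q/(108 + q))
P(T(-12))/w(-117, l(16)) = (2*(3*(-12)*(1 - 12 + sqrt(-12)))/(108 + 3*(-12)*(1 - 12 + sqrt(-12))))/(-117) = (2*(3*(-12)*(1 - 12 + 2*I*sqrt(3)))/(108 + 3*(-12)*(1 - 12 + 2*I*sqrt(3))))*(-1/117) = (2*(3*(-12)*(-11 + 2*I*sqrt(3)))/(108 + 3*(-12)*(-11 + 2*I*sqrt(3))))*(-1/117) = (2*(396 - 72*I*sqrt(3))/(108 + (396 - 72*I*sqrt(3))))*(-1/117) = (2*(396 - 72*I*sqrt(3))/(504 - 72*I*sqrt(3)))*(-1/117) = -2*(396 - 72*I*sqrt(3))/(117*(504 - 72*I*sqrt(3)))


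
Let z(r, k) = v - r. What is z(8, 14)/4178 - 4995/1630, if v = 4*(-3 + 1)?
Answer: -2089519/681014 ≈ -3.0682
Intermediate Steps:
v = -8 (v = 4*(-2) = -8)
z(r, k) = -8 - r
z(8, 14)/4178 - 4995/1630 = (-8 - 1*8)/4178 - 4995/1630 = (-8 - 8)*(1/4178) - 4995*1/1630 = -16*1/4178 - 999/326 = -8/2089 - 999/326 = -2089519/681014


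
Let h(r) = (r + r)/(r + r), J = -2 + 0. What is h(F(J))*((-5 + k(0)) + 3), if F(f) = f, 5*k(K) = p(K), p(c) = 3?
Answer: -7/5 ≈ -1.4000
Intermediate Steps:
k(K) = 3/5 (k(K) = (1/5)*3 = 3/5)
J = -2
h(r) = 1 (h(r) = (2*r)/((2*r)) = (2*r)*(1/(2*r)) = 1)
h(F(J))*((-5 + k(0)) + 3) = 1*((-5 + 3/5) + 3) = 1*(-22/5 + 3) = 1*(-7/5) = -7/5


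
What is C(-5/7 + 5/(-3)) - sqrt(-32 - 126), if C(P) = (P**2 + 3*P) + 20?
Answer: 8170/441 - I*sqrt(158) ≈ 18.526 - 12.57*I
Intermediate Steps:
C(P) = 20 + P**2 + 3*P
C(-5/7 + 5/(-3)) - sqrt(-32 - 126) = (20 + (-5/7 + 5/(-3))**2 + 3*(-5/7 + 5/(-3))) - sqrt(-32 - 126) = (20 + (-5*1/7 + 5*(-1/3))**2 + 3*(-5*1/7 + 5*(-1/3))) - sqrt(-158) = (20 + (-5/7 - 5/3)**2 + 3*(-5/7 - 5/3)) - I*sqrt(158) = (20 + (-50/21)**2 + 3*(-50/21)) - I*sqrt(158) = (20 + 2500/441 - 50/7) - I*sqrt(158) = 8170/441 - I*sqrt(158)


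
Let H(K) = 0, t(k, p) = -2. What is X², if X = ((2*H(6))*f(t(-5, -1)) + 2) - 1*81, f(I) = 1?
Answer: 6241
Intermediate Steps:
X = -79 (X = ((2*0)*1 + 2) - 1*81 = (0*1 + 2) - 81 = (0 + 2) - 81 = 2 - 81 = -79)
X² = (-79)² = 6241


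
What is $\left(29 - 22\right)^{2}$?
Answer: $49$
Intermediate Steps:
$\left(29 - 22\right)^{2} = 7^{2} = 49$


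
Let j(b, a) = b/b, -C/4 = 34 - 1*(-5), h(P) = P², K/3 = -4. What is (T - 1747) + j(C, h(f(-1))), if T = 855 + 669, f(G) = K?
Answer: -222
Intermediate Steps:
K = -12 (K = 3*(-4) = -12)
f(G) = -12
C = -156 (C = -4*(34 - 1*(-5)) = -4*(34 + 5) = -4*39 = -156)
T = 1524
j(b, a) = 1
(T - 1747) + j(C, h(f(-1))) = (1524 - 1747) + 1 = -223 + 1 = -222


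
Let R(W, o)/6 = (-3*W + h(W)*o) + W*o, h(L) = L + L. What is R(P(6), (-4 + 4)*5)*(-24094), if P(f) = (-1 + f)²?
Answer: 10842300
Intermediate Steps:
h(L) = 2*L
R(W, o) = -18*W + 18*W*o (R(W, o) = 6*((-3*W + (2*W)*o) + W*o) = 6*((-3*W + 2*W*o) + W*o) = 6*(-3*W + 3*W*o) = -18*W + 18*W*o)
R(P(6), (-4 + 4)*5)*(-24094) = (18*(-1 + 6)²*(-1 + (-4 + 4)*5))*(-24094) = (18*5²*(-1 + 0*5))*(-24094) = (18*25*(-1 + 0))*(-24094) = (18*25*(-1))*(-24094) = -450*(-24094) = 10842300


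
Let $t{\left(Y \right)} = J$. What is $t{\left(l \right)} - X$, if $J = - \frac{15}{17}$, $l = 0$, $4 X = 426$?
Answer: $- \frac{3651}{34} \approx -107.38$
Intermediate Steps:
$X = \frac{213}{2}$ ($X = \frac{1}{4} \cdot 426 = \frac{213}{2} \approx 106.5$)
$J = - \frac{15}{17}$ ($J = \left(-15\right) \frac{1}{17} = - \frac{15}{17} \approx -0.88235$)
$t{\left(Y \right)} = - \frac{15}{17}$
$t{\left(l \right)} - X = - \frac{15}{17} - \frac{213}{2} = - \frac{3651}{34}$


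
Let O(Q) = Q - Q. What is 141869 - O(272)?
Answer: 141869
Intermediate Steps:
O(Q) = 0
141869 - O(272) = 141869 - 1*0 = 141869 + 0 = 141869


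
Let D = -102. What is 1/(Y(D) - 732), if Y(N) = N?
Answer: -1/834 ≈ -0.0011990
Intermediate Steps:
1/(Y(D) - 732) = 1/(-102 - 732) = 1/(-834) = -1/834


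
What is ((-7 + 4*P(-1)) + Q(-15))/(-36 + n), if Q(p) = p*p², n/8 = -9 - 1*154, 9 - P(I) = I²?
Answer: 5/2 ≈ 2.5000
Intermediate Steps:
P(I) = 9 - I²
n = -1304 (n = 8*(-9 - 1*154) = 8*(-9 - 154) = 8*(-163) = -1304)
Q(p) = p³
((-7 + 4*P(-1)) + Q(-15))/(-36 + n) = ((-7 + 4*(9 - 1*(-1)²)) + (-15)³)/(-36 - 1304) = ((-7 + 4*(9 - 1*1)) - 3375)/(-1340) = ((-7 + 4*(9 - 1)) - 3375)*(-1/1340) = ((-7 + 4*8) - 3375)*(-1/1340) = ((-7 + 32) - 3375)*(-1/1340) = (25 - 3375)*(-1/1340) = -3350*(-1/1340) = 5/2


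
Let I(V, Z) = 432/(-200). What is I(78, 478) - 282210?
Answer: -7055304/25 ≈ -2.8221e+5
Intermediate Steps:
I(V, Z) = -54/25 (I(V, Z) = 432*(-1/200) = -54/25)
I(78, 478) - 282210 = -54/25 - 282210 = -7055304/25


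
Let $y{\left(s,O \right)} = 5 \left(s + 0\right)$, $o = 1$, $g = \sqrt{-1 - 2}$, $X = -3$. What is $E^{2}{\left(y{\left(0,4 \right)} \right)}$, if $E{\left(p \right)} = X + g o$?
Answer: $\left(3 - i \sqrt{3}\right)^{2} \approx 6.0 - 10.392 i$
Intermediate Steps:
$g = i \sqrt{3}$ ($g = \sqrt{-3} = i \sqrt{3} \approx 1.732 i$)
$y{\left(s,O \right)} = 5 s$
$E{\left(p \right)} = -3 + i \sqrt{3}$ ($E{\left(p \right)} = -3 + i \sqrt{3} \cdot 1 = -3 + i \sqrt{3}$)
$E^{2}{\left(y{\left(0,4 \right)} \right)} = \left(-3 + i \sqrt{3}\right)^{2}$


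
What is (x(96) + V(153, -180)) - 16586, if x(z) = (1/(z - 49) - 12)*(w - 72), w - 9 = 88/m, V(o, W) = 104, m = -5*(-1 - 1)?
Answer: -3720697/235 ≈ -15833.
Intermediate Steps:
m = 10 (m = -5*(-2) = 10)
w = 89/5 (w = 9 + 88/10 = 9 + 88*(⅒) = 9 + 44/5 = 89/5 ≈ 17.800)
x(z) = 3252/5 - 271/(5*(-49 + z)) (x(z) = (1/(z - 49) - 12)*(89/5 - 72) = (1/(-49 + z) - 12)*(-271/5) = (-12 + 1/(-49 + z))*(-271/5) = 3252/5 - 271/(5*(-49 + z)))
(x(96) + V(153, -180)) - 16586 = (271*(-589 + 12*96)/(5*(-49 + 96)) + 104) - 16586 = ((271/5)*(-589 + 1152)/47 + 104) - 16586 = ((271/5)*(1/47)*563 + 104) - 16586 = (152573/235 + 104) - 16586 = 177013/235 - 16586 = -3720697/235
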